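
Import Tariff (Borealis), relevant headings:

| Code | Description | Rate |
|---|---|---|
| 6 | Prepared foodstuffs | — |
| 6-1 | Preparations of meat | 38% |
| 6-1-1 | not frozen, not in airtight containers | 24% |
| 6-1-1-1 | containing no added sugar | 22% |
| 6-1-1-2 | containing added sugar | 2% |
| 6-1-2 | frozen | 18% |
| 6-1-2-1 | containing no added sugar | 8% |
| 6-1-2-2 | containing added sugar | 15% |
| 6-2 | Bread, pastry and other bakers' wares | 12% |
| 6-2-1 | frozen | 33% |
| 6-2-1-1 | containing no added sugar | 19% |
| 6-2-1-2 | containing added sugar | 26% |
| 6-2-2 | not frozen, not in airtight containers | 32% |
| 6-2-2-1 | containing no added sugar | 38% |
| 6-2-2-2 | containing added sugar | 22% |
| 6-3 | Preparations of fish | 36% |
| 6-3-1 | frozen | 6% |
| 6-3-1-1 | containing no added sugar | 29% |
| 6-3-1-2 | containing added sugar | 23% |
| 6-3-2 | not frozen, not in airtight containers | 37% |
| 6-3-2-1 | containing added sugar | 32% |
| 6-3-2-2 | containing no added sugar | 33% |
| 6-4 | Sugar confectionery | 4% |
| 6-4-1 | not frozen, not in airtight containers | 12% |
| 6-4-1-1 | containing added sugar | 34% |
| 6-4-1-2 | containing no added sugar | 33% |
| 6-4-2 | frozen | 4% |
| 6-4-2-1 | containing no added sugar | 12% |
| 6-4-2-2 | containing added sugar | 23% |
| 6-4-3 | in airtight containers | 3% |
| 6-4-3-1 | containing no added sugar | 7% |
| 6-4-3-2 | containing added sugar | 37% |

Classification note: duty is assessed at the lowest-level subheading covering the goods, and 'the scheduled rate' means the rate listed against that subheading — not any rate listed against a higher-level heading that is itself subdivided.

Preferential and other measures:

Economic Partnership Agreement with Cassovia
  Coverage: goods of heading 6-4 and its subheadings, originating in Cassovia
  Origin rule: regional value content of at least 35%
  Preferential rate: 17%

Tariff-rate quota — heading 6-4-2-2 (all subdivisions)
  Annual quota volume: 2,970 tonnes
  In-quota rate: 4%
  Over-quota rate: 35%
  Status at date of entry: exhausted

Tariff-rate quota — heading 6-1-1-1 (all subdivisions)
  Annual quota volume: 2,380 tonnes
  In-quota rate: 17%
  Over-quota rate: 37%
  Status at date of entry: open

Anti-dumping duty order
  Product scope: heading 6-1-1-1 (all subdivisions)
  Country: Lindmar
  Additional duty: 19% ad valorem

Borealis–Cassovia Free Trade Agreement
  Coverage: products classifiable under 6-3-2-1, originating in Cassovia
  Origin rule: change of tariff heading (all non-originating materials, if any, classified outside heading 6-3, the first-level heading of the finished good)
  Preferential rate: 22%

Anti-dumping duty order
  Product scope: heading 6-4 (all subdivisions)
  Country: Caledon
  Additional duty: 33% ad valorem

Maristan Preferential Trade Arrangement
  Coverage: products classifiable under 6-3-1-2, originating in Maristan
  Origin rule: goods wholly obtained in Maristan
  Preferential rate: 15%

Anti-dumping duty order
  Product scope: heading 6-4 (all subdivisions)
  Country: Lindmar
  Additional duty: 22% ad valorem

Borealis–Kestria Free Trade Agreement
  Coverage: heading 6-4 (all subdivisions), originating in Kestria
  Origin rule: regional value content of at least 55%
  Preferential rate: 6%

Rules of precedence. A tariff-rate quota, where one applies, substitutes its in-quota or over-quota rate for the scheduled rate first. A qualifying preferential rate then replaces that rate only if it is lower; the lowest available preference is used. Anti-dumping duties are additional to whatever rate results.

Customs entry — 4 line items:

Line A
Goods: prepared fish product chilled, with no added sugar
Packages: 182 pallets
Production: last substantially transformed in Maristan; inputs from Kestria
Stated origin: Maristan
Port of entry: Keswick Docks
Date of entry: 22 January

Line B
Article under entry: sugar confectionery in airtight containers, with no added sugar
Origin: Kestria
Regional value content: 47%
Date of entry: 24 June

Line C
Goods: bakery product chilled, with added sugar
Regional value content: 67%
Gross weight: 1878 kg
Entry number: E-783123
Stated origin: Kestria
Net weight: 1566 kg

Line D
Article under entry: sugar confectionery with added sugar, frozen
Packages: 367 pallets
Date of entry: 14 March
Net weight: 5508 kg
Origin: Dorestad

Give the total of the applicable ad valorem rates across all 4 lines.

97%

Line A: prepared fish product → 6-3; chilled → 6-3-2; with no added sugar → 6-3-2-2. Scheduled 33%. Maristan agreement on 6-3-1-2: 6-3-2-2 not covered. → 33%.
Line B: sugar confectionery → 6-4; in airtight containers → 6-4-3; with no added sugar → 6-4-3-1. Scheduled 7%. Kestria agreement on 6-4: RVC < 55%. → 7%.
Line C: bakery product → 6-2; chilled → 6-2-2; with added sugar → 6-2-2-2. Scheduled 22%. Kestria agreement on 6-4: 6-2-2-2 not covered. → 22%.
Line D: sugar confectionery → 6-4; frozen → 6-4-2; with added sugar → 6-4-2-2. Scheduled 23%. quota on 6-4-2-2 exhausted → over-quota 35%. → 35%.
Sum: 33% + 7% + 22% + 35% = 97%.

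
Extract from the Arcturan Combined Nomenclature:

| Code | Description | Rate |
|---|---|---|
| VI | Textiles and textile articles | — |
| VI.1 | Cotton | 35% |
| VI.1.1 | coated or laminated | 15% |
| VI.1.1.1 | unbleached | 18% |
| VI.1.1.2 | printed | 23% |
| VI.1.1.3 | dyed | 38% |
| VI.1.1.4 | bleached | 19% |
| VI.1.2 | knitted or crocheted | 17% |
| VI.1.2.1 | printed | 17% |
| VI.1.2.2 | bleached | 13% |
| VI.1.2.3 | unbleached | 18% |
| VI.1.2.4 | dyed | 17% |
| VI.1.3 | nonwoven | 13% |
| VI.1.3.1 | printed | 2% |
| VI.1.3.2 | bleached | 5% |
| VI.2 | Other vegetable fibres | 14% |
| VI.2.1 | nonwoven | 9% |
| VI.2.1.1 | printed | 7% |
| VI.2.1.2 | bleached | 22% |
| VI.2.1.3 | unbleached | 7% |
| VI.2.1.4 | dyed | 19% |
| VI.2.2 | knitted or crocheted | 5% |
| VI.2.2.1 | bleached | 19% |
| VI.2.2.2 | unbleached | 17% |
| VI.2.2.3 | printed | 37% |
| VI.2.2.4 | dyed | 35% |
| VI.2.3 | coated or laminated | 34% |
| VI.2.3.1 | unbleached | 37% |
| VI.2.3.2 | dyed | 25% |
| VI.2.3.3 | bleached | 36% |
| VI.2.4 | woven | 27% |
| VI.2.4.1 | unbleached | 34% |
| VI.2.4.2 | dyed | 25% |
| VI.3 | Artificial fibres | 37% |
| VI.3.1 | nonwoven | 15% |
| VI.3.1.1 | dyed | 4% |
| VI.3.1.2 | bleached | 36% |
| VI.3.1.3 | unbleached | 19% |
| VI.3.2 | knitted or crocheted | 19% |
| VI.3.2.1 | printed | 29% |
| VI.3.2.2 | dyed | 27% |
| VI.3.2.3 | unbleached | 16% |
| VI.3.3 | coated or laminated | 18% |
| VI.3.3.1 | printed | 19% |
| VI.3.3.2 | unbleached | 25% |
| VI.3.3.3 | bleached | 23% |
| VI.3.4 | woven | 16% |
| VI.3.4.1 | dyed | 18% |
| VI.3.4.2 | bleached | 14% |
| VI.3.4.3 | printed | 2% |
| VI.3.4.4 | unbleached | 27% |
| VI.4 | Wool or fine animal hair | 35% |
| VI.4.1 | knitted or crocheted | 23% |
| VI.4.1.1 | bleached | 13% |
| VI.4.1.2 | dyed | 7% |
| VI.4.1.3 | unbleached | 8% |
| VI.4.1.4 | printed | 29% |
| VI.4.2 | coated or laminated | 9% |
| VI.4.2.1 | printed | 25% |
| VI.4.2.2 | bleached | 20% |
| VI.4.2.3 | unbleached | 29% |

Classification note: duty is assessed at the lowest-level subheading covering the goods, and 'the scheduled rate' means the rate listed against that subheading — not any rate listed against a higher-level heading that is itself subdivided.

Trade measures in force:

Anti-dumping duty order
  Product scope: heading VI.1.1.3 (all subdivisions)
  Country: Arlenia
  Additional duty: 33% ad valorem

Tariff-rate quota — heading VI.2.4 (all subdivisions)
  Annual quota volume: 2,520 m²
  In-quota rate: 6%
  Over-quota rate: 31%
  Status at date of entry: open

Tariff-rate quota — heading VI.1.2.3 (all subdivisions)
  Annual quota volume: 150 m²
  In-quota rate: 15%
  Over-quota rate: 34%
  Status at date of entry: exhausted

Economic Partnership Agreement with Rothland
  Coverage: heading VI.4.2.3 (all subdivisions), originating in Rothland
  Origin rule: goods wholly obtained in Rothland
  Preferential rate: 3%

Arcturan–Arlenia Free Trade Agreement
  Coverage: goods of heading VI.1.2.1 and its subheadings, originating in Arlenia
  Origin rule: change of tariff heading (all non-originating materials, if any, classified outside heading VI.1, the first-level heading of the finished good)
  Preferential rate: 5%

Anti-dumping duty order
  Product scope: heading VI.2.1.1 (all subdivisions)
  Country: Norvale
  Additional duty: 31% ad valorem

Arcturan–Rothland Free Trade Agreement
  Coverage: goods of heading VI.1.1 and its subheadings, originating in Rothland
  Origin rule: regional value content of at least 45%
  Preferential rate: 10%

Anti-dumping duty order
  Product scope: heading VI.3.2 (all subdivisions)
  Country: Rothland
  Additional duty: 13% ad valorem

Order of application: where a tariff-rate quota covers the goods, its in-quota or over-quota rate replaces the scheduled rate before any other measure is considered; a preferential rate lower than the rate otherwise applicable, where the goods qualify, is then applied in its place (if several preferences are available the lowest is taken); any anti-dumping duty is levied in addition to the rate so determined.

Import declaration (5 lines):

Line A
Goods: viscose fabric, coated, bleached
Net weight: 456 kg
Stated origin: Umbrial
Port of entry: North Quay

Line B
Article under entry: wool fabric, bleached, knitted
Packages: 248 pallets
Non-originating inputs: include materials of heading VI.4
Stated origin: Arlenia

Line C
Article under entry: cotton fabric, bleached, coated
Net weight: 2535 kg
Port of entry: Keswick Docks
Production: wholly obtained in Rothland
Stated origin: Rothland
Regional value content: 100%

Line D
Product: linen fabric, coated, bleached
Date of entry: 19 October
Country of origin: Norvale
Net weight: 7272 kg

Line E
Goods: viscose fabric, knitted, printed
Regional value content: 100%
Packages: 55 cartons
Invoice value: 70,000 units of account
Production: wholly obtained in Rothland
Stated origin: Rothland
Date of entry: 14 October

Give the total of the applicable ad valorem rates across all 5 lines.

Line A: viscose → VI.3; coated → VI.3.3; bleached → VI.3.3.3. Scheduled 23%. No special measure applies. → 23%.
Line B: wool → VI.4; knitted → VI.4.1; bleached → VI.4.1.1. Scheduled 13%. Arlenia agreement on VI.1.2.1: VI.4.1.1 not covered. → 13%.
Line C: cotton → VI.1; coated → VI.1.1; bleached → VI.1.1.4. Scheduled 19%. Rothland agreement on VI.4.2.3: VI.1.1.4 not covered; Rothland agreement on VI.1.1: RVC ≥ 45% → 10% available; preferential 10%. → 10%.
Line D: linen → VI.2; coated → VI.2.3; bleached → VI.2.3.3. Scheduled 36%. No special measure applies. → 36%.
Line E: viscose → VI.3; knitted → VI.3.2; printed → VI.3.2.1. Scheduled 29%. Rothland agreement on VI.4.2.3: VI.3.2.1 not covered; Rothland agreement on VI.1.1: VI.3.2.1 not covered; anti-dumping (Rothland, VI.3.2): +13%; total 29% + 13% = 42%. → 42%.
Sum: 23% + 13% + 10% + 36% + 42% = 124%.

124%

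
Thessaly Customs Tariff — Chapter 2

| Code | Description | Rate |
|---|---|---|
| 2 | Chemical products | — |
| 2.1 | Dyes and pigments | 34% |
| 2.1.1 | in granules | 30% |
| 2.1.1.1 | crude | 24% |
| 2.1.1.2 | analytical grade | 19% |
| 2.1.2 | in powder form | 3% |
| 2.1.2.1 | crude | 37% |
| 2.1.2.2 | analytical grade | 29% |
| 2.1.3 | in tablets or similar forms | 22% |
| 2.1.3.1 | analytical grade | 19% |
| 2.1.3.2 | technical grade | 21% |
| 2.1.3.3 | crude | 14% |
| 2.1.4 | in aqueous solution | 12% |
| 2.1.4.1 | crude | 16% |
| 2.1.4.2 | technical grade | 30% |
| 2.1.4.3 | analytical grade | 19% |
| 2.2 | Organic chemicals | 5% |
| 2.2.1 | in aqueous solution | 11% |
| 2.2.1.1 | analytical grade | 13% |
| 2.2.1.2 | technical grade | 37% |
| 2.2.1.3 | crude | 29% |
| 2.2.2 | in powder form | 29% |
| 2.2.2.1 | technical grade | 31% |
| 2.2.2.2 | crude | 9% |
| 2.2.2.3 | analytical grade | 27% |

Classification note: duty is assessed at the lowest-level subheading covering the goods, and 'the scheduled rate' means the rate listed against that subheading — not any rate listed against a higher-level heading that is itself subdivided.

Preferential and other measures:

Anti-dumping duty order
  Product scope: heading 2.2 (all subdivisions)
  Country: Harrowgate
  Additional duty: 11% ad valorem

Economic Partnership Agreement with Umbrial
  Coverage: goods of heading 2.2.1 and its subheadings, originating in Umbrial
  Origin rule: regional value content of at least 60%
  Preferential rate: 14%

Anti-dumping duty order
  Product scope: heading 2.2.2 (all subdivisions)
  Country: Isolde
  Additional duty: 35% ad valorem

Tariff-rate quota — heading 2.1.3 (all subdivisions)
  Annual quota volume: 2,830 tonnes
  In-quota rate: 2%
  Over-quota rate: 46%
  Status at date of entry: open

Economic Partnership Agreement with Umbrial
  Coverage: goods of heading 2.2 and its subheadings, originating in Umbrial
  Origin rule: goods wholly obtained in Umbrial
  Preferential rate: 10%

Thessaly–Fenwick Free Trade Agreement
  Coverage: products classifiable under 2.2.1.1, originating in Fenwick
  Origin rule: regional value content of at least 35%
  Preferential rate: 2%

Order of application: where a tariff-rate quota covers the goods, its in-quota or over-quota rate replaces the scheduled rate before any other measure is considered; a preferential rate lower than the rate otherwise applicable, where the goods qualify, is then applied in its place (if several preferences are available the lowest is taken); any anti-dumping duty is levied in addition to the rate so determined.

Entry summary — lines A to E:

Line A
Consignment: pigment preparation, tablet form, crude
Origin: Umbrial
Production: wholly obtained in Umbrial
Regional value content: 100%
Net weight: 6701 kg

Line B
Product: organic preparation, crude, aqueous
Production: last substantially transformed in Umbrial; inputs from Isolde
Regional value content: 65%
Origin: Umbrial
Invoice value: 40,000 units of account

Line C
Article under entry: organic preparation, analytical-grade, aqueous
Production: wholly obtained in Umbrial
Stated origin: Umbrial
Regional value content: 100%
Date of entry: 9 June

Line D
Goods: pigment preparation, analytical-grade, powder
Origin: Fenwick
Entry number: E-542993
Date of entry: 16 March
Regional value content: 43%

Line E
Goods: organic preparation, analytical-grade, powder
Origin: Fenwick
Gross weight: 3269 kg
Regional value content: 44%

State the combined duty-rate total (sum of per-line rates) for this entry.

82%

Line A: pigment → 2.1; tablet form → 2.1.3; crude → 2.1.3.3. Scheduled 14%. quota on 2.1.3 open → in-quota 2%; Umbrial agreement on 2.2.1: 2.1.3.3 not covered; Umbrial agreement on 2.2: 2.1.3.3 not covered. → 2%.
Line B: organic → 2.2; aqueous → 2.2.1; crude → 2.2.1.3. Scheduled 29%. Umbrial agreement on 2.2.1: RVC ≥ 60% → 14% available; Umbrial agreement on 2.2: not wholly obtained; preferential 14%. → 14%.
Line C: organic → 2.2; aqueous → 2.2.1; analytical-grade → 2.2.1.1. Scheduled 13%. Umbrial agreement on 2.2.1: RVC ≥ 60% → 14% available; Umbrial agreement on 2.2: wholly obtained → 10% available; preferential 10%. → 10%.
Line D: pigment → 2.1; powder → 2.1.2; analytical-grade → 2.1.2.2. Scheduled 29%. Fenwick agreement on 2.2.1.1: 2.1.2.2 not covered. → 29%.
Line E: organic → 2.2; powder → 2.2.2; analytical-grade → 2.2.2.3. Scheduled 27%. Fenwick agreement on 2.2.1.1: 2.2.2.3 not covered. → 27%.
Sum: 2% + 14% + 10% + 29% + 27% = 82%.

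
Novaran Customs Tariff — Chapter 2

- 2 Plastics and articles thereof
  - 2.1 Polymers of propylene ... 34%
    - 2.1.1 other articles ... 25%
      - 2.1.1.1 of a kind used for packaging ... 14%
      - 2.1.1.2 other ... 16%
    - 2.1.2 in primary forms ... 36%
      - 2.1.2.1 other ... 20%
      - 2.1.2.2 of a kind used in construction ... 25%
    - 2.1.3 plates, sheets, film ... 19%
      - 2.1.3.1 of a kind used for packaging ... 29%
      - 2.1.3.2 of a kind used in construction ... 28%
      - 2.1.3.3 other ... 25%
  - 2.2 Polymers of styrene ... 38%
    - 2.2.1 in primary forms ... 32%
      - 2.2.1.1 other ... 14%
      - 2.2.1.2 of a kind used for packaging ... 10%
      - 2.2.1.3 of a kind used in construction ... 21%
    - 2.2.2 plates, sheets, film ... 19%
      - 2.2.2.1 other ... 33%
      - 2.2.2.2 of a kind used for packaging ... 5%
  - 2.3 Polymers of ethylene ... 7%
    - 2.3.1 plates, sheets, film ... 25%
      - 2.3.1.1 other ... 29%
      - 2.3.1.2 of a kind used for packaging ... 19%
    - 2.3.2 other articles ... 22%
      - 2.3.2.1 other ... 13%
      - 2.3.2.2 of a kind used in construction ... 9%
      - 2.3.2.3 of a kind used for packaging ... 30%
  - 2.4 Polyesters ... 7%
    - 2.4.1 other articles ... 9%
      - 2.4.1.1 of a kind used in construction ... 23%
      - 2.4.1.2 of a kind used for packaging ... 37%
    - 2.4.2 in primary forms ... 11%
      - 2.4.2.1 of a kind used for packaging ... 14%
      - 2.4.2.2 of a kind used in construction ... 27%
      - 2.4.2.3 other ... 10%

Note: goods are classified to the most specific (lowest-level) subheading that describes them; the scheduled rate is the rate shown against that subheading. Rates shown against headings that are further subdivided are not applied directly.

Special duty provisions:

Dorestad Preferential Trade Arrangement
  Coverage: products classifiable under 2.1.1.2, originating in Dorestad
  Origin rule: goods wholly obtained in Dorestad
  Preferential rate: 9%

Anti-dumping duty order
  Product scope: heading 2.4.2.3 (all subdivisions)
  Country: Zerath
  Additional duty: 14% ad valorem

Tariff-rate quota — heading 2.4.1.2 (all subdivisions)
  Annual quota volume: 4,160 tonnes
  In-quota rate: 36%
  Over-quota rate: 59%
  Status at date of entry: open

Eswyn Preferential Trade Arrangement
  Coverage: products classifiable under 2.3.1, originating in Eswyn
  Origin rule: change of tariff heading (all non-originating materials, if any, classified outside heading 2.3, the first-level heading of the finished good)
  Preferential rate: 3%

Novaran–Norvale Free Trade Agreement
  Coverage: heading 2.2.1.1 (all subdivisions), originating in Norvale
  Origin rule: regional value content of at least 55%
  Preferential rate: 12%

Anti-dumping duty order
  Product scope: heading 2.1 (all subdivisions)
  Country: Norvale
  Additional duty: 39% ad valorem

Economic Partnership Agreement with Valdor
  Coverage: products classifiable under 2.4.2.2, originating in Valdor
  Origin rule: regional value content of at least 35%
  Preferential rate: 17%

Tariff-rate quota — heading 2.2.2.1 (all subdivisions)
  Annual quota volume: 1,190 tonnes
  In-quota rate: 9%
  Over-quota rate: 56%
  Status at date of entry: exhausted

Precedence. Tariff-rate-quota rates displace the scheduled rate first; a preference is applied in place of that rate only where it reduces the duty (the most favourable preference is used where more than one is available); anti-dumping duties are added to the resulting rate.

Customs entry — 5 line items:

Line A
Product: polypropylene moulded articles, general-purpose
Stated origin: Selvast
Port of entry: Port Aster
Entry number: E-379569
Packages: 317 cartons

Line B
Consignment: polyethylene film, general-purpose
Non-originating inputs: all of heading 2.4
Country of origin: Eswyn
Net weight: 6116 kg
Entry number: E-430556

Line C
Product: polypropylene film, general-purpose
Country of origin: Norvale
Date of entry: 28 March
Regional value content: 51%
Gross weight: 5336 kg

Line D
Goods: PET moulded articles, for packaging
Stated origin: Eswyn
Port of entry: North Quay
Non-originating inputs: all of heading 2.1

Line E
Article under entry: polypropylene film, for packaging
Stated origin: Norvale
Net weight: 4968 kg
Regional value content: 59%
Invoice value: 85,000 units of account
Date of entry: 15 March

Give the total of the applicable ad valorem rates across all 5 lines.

187%

Line A: polypropylene → 2.1; moulded articles → 2.1.1; general-purpose → 2.1.1.2. Scheduled 16%. No special measure applies. → 16%.
Line B: polyethylene → 2.3; film → 2.3.1; general-purpose → 2.3.1.1. Scheduled 29%. Eswyn agreement on 2.3.1: CTH met → 3% available; preferential 3%. → 3%.
Line C: polypropylene → 2.1; film → 2.1.3; general-purpose → 2.1.3.3. Scheduled 25%. Norvale agreement on 2.2.1.1: 2.1.3.3 not covered; anti-dumping (Norvale, 2.1): +39%; total 25% + 39% = 64%. → 64%.
Line D: PET → 2.4; moulded articles → 2.4.1; for packaging → 2.4.1.2. Scheduled 37%. quota on 2.4.1.2 open → in-quota 36%; Eswyn agreement on 2.3.1: 2.4.1.2 not covered. → 36%.
Line E: polypropylene → 2.1; film → 2.1.3; for packaging → 2.1.3.1. Scheduled 29%. Norvale agreement on 2.2.1.1: 2.1.3.1 not covered; anti-dumping (Norvale, 2.1): +39%; total 29% + 39% = 68%. → 68%.
Sum: 16% + 3% + 64% + 36% + 68% = 187%.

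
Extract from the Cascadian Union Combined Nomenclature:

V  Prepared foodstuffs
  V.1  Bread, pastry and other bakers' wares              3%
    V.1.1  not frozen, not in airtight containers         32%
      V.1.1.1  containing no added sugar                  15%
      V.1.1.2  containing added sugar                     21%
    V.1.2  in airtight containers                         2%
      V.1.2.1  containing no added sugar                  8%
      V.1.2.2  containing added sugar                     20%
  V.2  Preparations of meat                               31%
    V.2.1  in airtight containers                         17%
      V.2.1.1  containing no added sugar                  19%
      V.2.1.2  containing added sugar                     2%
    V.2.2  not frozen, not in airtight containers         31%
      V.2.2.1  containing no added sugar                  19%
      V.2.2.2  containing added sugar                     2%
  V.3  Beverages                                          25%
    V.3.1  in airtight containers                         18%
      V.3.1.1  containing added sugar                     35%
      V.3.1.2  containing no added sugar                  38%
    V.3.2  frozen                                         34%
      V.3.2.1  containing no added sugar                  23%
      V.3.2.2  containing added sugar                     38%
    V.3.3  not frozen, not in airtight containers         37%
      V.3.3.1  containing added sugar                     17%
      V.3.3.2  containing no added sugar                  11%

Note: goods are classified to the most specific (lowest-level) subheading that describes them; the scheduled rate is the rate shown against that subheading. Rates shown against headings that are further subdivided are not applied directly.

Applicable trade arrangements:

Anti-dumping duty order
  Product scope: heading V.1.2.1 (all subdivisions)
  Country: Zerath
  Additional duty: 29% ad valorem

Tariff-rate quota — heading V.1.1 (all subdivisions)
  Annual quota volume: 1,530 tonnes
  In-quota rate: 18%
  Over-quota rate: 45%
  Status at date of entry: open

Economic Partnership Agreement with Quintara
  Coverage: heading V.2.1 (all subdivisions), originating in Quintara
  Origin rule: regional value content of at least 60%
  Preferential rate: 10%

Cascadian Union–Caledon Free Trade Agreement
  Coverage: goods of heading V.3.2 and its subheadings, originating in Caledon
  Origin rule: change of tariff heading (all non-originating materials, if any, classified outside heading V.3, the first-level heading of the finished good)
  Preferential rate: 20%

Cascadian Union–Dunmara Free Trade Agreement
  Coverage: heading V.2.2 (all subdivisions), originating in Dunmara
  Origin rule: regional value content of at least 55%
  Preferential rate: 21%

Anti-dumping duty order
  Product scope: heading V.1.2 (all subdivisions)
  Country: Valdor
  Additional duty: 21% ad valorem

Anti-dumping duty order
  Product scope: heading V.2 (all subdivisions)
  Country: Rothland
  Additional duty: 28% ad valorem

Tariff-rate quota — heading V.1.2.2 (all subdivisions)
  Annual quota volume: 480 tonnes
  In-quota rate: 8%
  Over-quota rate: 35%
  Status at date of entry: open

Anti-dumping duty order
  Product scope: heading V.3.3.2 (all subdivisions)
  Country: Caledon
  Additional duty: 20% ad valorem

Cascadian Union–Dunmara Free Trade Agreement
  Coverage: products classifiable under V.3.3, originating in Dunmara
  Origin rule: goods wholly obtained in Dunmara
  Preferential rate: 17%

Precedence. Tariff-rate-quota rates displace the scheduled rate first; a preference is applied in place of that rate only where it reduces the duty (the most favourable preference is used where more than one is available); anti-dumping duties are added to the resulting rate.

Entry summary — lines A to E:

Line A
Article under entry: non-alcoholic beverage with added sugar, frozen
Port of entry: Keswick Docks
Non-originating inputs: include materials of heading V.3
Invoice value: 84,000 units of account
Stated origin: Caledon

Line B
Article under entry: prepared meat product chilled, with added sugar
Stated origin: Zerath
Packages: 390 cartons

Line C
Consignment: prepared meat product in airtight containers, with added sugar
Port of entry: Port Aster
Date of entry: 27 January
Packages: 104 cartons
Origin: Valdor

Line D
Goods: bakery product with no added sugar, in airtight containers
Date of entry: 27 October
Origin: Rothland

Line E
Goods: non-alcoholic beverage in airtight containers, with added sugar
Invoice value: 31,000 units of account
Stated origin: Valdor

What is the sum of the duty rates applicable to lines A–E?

85%

Line A: non-alcoholic beverage → V.3; frozen → V.3.2; with added sugar → V.3.2.2. Scheduled 38%. Caledon agreement on V.3.2: CTH not met. → 38%.
Line B: prepared meat product → V.2; chilled → V.2.2; with added sugar → V.2.2.2. Scheduled 2%. No special measure applies. → 2%.
Line C: prepared meat product → V.2; in airtight containers → V.2.1; with added sugar → V.2.1.2. Scheduled 2%. No special measure applies. → 2%.
Line D: bakery product → V.1; in airtight containers → V.1.2; with no added sugar → V.1.2.1. Scheduled 8%. No special measure applies. → 8%.
Line E: non-alcoholic beverage → V.3; in airtight containers → V.3.1; with added sugar → V.3.1.1. Scheduled 35%. No special measure applies. → 35%.
Sum: 38% + 2% + 2% + 8% + 35% = 85%.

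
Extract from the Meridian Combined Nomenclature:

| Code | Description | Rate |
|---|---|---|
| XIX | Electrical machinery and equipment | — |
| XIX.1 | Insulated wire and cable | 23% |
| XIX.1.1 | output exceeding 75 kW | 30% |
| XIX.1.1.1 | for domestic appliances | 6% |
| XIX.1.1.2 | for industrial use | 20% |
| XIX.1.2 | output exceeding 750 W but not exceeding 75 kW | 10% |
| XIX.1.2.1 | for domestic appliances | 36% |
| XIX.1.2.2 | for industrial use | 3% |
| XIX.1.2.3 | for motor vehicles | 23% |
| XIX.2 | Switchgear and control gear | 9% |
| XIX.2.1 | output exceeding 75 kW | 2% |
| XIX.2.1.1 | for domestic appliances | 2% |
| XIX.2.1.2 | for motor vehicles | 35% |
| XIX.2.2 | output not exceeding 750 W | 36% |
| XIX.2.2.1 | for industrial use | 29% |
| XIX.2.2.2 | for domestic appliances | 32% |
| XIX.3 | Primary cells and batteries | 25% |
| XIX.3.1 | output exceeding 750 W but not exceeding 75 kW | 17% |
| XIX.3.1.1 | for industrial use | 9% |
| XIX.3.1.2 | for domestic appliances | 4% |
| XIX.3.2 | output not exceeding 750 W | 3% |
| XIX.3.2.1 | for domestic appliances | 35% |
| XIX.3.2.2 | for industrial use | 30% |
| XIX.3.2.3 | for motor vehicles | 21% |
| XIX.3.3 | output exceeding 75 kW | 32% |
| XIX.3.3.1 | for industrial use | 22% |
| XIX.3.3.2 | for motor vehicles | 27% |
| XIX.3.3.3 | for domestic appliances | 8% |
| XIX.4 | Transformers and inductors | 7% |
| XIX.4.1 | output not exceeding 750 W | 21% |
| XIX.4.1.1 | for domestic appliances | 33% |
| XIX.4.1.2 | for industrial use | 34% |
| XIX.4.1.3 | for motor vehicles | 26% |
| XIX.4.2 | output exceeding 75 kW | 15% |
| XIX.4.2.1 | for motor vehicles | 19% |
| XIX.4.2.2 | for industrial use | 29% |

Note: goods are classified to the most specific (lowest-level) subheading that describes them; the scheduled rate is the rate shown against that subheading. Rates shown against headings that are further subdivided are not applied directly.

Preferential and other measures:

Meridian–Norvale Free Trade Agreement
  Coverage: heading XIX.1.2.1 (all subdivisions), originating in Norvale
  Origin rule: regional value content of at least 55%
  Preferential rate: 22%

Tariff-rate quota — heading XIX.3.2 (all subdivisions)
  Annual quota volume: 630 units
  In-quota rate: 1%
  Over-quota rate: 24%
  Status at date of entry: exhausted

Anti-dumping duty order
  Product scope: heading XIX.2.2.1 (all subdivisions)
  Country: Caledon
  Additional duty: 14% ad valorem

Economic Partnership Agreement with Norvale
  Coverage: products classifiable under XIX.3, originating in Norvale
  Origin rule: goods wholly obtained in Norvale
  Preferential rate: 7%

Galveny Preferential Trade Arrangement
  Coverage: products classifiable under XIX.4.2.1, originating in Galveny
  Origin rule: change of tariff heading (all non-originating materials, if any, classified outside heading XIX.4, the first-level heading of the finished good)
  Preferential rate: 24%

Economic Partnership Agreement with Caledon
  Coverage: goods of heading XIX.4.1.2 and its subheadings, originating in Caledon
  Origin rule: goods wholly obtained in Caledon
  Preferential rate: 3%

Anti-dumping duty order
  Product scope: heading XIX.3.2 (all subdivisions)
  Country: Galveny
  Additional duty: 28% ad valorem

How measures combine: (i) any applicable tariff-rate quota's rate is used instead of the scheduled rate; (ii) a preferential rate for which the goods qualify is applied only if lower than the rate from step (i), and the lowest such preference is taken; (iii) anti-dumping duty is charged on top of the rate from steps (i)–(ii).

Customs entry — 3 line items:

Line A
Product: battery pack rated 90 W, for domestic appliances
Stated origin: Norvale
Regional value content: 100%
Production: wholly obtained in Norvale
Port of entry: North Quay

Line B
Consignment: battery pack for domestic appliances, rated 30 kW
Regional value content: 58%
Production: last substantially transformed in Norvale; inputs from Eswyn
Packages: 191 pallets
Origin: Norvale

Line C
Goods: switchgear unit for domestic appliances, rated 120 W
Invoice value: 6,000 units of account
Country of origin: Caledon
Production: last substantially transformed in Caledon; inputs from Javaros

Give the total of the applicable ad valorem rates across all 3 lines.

Line A: battery pack → XIX.3; rated 90 W → XIX.3.2; for domestic appliances → XIX.3.2.1. Scheduled 35%. quota on XIX.3.2 exhausted → over-quota 24%; Norvale agreement on XIX.1.2.1: XIX.3.2.1 not covered; Norvale agreement on XIX.3: wholly obtained → 7% available; preferential 7%. → 7%.
Line B: battery pack → XIX.3; rated 30 kW → XIX.3.1; for domestic appliances → XIX.3.1.2. Scheduled 4%. Norvale agreement on XIX.1.2.1: XIX.3.1.2 not covered; Norvale agreement on XIX.3: not wholly obtained. → 4%.
Line C: switchgear unit → XIX.2; rated 120 W → XIX.2.2; for domestic appliances → XIX.2.2.2. Scheduled 32%. Caledon agreement on XIX.4.1.2: XIX.2.2.2 not covered. → 32%.
Sum: 7% + 4% + 32% = 43%.

43%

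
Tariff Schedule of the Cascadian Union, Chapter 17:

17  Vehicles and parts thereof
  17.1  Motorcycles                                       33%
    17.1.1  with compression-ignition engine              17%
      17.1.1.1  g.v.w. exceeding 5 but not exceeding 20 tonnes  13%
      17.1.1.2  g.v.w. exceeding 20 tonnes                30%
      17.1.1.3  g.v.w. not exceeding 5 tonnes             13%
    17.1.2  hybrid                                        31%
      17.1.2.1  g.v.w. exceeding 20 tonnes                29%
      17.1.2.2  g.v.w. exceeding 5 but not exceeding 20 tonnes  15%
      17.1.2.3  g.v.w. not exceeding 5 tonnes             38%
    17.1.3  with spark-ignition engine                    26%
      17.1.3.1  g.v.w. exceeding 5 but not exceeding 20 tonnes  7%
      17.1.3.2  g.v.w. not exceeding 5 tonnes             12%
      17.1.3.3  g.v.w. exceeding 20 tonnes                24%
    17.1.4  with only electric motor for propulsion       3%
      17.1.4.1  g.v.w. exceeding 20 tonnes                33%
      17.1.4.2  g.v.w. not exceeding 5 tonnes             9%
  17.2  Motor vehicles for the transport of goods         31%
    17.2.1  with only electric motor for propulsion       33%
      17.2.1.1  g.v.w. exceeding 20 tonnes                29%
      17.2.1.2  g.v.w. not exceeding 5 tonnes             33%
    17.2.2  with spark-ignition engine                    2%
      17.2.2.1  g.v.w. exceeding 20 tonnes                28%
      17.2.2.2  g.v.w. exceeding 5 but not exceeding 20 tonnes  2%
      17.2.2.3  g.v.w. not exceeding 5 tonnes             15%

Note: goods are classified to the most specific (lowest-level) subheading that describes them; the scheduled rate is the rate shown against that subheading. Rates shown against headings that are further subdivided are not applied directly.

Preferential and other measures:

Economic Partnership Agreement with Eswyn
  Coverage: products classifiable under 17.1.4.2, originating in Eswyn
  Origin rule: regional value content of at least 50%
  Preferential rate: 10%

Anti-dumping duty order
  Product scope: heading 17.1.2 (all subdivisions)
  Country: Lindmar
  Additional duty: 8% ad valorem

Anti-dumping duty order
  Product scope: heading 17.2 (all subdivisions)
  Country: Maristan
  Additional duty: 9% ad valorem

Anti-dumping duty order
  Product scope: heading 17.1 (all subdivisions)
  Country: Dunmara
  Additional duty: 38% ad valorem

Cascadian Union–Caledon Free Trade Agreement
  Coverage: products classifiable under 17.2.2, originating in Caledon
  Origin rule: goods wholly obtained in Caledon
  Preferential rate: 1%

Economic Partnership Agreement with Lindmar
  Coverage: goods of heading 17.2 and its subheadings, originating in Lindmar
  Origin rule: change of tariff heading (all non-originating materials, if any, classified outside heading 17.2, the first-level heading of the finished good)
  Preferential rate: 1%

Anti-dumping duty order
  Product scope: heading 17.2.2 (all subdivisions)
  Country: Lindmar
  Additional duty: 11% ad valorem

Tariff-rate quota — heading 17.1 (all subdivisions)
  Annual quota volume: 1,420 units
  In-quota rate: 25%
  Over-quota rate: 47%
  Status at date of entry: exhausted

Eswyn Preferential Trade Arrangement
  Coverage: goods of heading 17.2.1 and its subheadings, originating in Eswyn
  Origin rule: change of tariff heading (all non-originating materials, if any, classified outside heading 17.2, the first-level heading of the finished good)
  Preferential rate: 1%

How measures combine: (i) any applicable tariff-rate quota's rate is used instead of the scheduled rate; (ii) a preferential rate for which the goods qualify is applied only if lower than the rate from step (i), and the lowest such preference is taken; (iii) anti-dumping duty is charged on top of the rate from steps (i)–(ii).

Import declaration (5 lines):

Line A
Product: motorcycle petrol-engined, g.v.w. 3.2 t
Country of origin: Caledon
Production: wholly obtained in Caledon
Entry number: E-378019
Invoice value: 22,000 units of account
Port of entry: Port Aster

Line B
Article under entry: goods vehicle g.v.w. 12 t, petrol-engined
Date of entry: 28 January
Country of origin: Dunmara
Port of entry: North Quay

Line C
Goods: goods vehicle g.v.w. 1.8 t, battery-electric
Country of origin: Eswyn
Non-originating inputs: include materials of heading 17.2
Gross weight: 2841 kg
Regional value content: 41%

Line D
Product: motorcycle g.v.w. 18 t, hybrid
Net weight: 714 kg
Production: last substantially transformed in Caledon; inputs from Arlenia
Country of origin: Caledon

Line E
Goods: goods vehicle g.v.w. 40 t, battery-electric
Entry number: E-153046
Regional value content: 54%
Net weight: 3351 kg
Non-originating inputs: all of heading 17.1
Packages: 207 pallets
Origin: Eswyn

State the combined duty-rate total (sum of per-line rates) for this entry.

Line A: motorcycle → 17.1; petrol-engined → 17.1.3; g.v.w. 3.2 t → 17.1.3.2. Scheduled 12%. quota on 17.1 exhausted → over-quota 47%; Caledon agreement on 17.2.2: 17.1.3.2 not covered. → 47%.
Line B: goods vehicle → 17.2; petrol-engined → 17.2.2; g.v.w. 12 t → 17.2.2.2. Scheduled 2%. No special measure applies. → 2%.
Line C: goods vehicle → 17.2; battery-electric → 17.2.1; g.v.w. 1.8 t → 17.2.1.2. Scheduled 33%. Eswyn agreement on 17.1.4.2: 17.2.1.2 not covered; Eswyn agreement on 17.2.1: CTH not met. → 33%.
Line D: motorcycle → 17.1; hybrid → 17.1.2; g.v.w. 18 t → 17.1.2.2. Scheduled 15%. quota on 17.1 exhausted → over-quota 47%; Caledon agreement on 17.2.2: 17.1.2.2 not covered. → 47%.
Line E: goods vehicle → 17.2; battery-electric → 17.2.1; g.v.w. 40 t → 17.2.1.1. Scheduled 29%. Eswyn agreement on 17.1.4.2: 17.2.1.1 not covered; Eswyn agreement on 17.2.1: CTH met → 1% available; preferential 1%. → 1%.
Sum: 47% + 2% + 33% + 47% + 1% = 130%.

130%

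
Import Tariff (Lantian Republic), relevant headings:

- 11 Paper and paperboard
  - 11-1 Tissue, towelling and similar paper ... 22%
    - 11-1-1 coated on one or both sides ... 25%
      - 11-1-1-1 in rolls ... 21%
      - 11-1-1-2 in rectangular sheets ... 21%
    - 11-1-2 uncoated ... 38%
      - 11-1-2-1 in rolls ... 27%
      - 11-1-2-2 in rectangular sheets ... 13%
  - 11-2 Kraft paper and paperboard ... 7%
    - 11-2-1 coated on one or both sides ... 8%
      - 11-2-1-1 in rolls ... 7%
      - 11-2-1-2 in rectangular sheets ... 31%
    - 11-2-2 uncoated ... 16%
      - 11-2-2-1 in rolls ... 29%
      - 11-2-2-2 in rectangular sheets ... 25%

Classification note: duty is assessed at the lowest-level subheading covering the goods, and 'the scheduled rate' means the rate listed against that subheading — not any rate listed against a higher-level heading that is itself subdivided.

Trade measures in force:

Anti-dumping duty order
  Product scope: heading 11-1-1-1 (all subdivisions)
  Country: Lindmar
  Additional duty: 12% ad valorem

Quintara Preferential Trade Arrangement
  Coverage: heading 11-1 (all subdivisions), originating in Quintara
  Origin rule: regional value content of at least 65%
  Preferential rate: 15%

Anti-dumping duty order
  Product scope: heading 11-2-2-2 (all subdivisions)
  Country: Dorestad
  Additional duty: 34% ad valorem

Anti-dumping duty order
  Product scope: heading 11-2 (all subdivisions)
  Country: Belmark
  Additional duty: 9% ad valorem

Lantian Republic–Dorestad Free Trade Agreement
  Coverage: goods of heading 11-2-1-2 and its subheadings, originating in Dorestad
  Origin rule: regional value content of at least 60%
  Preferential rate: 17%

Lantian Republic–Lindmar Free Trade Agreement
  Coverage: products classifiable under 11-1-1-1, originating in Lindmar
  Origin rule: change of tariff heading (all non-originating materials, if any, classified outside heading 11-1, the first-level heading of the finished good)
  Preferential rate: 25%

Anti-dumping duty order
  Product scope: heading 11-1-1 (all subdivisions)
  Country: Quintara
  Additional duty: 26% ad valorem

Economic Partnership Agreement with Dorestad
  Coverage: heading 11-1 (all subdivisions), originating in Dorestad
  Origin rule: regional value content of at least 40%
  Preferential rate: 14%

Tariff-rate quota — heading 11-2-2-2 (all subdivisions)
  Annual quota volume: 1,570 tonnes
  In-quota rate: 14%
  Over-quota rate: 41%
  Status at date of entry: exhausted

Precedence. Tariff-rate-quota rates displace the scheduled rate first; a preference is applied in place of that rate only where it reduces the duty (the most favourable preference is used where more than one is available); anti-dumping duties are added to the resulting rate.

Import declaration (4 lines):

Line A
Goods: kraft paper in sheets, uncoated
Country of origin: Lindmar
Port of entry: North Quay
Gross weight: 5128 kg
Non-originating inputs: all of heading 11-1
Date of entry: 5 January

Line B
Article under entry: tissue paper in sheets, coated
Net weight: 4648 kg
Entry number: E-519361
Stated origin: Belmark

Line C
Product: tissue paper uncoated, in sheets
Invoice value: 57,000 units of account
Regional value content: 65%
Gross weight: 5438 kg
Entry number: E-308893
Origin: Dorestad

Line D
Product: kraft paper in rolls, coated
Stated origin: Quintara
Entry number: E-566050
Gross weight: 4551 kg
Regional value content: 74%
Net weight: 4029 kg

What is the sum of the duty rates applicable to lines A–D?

Line A: kraft paper → 11-2; uncoated → 11-2-2; in sheets → 11-2-2-2. Scheduled 25%. quota on 11-2-2-2 exhausted → over-quota 41%; Lindmar agreement on 11-1-1-1: 11-2-2-2 not covered. → 41%.
Line B: tissue paper → 11-1; coated → 11-1-1; in sheets → 11-1-1-2. Scheduled 21%. No special measure applies. → 21%.
Line C: tissue paper → 11-1; uncoated → 11-1-2; in sheets → 11-1-2-2. Scheduled 13%. Dorestad agreement on 11-2-1-2: 11-1-2-2 not covered; Dorestad agreement on 11-1: RVC ≥ 40% → 14% available; preference 14% not lower than 13% → no reduction. → 13%.
Line D: kraft paper → 11-2; coated → 11-2-1; in rolls → 11-2-1-1. Scheduled 7%. Quintara agreement on 11-1: 11-2-1-1 not covered. → 7%.
Sum: 41% + 21% + 13% + 7% = 82%.

82%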